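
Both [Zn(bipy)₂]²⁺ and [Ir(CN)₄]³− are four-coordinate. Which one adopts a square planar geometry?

[Ir(CN)₄]³−

For [Zn(bipy)₂]²⁺: 2,2′-bipyridine is neutral; balancing the +2 overall charge requires Zn(II). Zn sits in group 12, so the d-electron count is 12 − 2 = 10. A d¹⁰ ion has no crystal-field stabilisation preference between square planar and tetrahedral, so four ligands adopt the sterically favoured tetrahedral geometry. → tetrahedral.
For [Ir(CN)₄]³−: Summing ligand charges against the −3 overall charge gives an oxidation state of +1 for iridium. Group 9 minus oxidation state 1 gives a d⁸ configuration. A 5d d⁸ ion has a large crystal-field splitting; square planar leaves the high-energy d_{x²−y²} orbital empty and maximises CFSE. → square planar.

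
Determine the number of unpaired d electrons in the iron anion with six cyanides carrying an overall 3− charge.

1

Summing ligand charges against the −3 overall charge gives an oxidation state of +3 for iron.
Group 8 minus oxidation state 3 gives a d⁵ configuration.
The spin state decides the count: Cyanide is a strong-field ligand (high in the spectrochemical series) for a first-row metal, so the complex is low-spin.
An octahedral low-spin d⁵ ion is t₂g⁵e_g⁰, giving 1 unpaired electron.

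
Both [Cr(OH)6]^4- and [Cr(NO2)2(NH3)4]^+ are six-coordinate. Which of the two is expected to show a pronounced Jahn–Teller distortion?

[Cr(OH)6]^4-: Each hydroxide is −1; balancing the −4 overall charge requires Cr(II). Group 6 minus oxidation state 2 gives a d⁴ configuration. Hydroxide is a weak-field ligand for a first-row metal, so the complex is high-spin. The t₂g³e_g¹ (high-spin) configuration has an unevenly filled e_g set; the Jahn–Teller theorem predicts a tetragonal distortion (typically axial elongation) to lift the degeneracy.
[Cr(NO2)2(NH3)4]^+: Each nitro (N-bound nitrite) is −1; ammonia is neutral; balancing the +1 overall charge requires Cr(III). Cr sits in group 6, so the d-electron count is 6 − 3 = 3. The d³ configuration leaves the e_g set evenly filled (or empty) — no strong Jahn–Teller driving force.

[Cr(OH)6]^4-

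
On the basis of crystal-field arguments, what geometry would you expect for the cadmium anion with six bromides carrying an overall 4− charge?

Ligand charges: each bromide is −1. With an overall charge of −4 the cadmium centre must be in the +2 oxidation state.
Cd sits in group 12, so the d-electron count is 12 − 2 = 10.
Coordination number: 6.
Six donors around a single metal centre give an octahedral coordination sphere.

octahedral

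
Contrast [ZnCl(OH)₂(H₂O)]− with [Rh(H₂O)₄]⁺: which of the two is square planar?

For [ZnCl(OH)₂(H₂O)]−: Each chloride is −1; each hydroxide is −1; water is neutral; balancing the −1 overall charge requires Zn(II). Group 12 minus oxidation state 2 gives a d¹⁰ configuration. A d¹⁰ ion has no crystal-field stabilisation preference between square planar and tetrahedral, so four ligands adopt the sterically favoured tetrahedral geometry. → tetrahedral.
For [Rh(H₂O)₄]⁺: Summing ligand charges against the +1 overall charge gives an oxidation state of +1 for rhodium. Rh sits in group 9, so the d-electron count is 9 − 1 = 8. A 4d d⁸ ion has a large crystal-field splitting; square planar leaves the high-energy d_{x²−y²} orbital empty and maximises CFSE. → square planar.

[Rh(H₂O)₄]⁺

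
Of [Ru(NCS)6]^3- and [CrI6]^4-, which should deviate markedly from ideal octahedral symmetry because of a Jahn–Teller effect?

[CrI6]^4-

[Ru(NCS)6]^3-: Ligand charges: each isothiocyanate is −1. With an overall charge of −3 the ruthenium centre must be in the +3 oxidation state. Ru sits in group 8, so the d-electron count is 8 − 3 = 5. A 4d ion has a large Δₒ and is invariably low-spin. The d⁵ configuration leaves the e_g set evenly filled (or empty) — no strong Jahn–Teller driving force.
[CrI6]^4-: Summing ligand charges against the −4 overall charge gives an oxidation state of +2 for chromium. Chromium is a group-6 element; Cr(II) is therefore d⁴. Iodide is a weak-field ligand for a first-row metal, so the complex is high-spin. The t₂g³e_g¹ (high-spin) configuration has an unevenly filled e_g set; the Jahn–Teller theorem predicts a tetragonal distortion (typically axial elongation) to lift the degeneracy.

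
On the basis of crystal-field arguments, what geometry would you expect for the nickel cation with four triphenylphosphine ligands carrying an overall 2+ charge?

square planar

Summing ligand charges against the +2 overall charge gives an oxidation state of +2 for nickel.
Nickel is a group-10 element; Ni(II) is therefore d⁸.
Coordination number: 4.
Triphenylphosphine is a strong-field ligand (high in the spectrochemical series).
A 3d d⁸ ion with strong-field ligands gains enough CFSE to favour square planar over tetrahedral.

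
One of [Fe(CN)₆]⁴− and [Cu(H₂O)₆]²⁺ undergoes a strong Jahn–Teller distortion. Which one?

[Cu(H₂O)₆]²⁺

[Fe(CN)₆]⁴−: Summing ligand charges against the −4 overall charge gives an oxidation state of +2 for iron. Iron is a group-8 element; Fe(II) is therefore d⁶. Cyanide is a strong-field ligand (high in the spectrochemical series) for a first-row metal, so the complex is low-spin. The d⁶ configuration leaves the e_g set evenly filled (or empty) — no strong Jahn–Teller driving force.
[Cu(H₂O)₆]²⁺: Summing ligand charges against the +2 overall charge gives an oxidation state of +2 for copper. Copper is a group-11 element; Cu(II) is therefore d⁹. The t₂g⁶e_g³ configuration has an unevenly filled e_g set; the Jahn–Teller theorem predicts a tetragonal distortion (typically axial elongation) to lift the degeneracy.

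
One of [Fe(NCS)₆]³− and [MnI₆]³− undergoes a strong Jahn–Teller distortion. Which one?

[Fe(NCS)₆]³−: Summing ligand charges against the −3 overall charge gives an oxidation state of +3 for iron. Group 8 minus oxidation state 3 gives a d⁵ configuration. Isothiocyanate is a weak-field ligand for a first-row metal, so the complex is high-spin. The d⁵ configuration leaves the e_g set evenly filled (or empty) — no strong Jahn–Teller driving force.
[MnI₆]³−: Each iodide is −1; balancing the −3 overall charge requires Mn(III). Manganese is a group-7 element; Mn(III) is therefore d⁴. Iodide is a weak-field ligand for a first-row metal, so the complex is high-spin. The t₂g³e_g¹ (high-spin) configuration has an unevenly filled e_g set; the Jahn–Teller theorem predicts a tetragonal distortion (typically axial elongation) to lift the degeneracy.

[MnI₆]³−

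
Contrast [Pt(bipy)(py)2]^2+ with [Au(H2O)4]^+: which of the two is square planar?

[Pt(bipy)(py)2]^2+

For [Pt(bipy)(py)2]^2+: Summing ligand charges against the +2 overall charge gives an oxidation state of +2 for platinum. Pt sits in group 10, so the d-electron count is 10 − 2 = 8. A 5d d⁸ ion has a large crystal-field splitting; square planar leaves the high-energy d_{x²−y²} orbital empty and maximises CFSE. → square planar.
For [Au(H2O)4]^+: Summing ligand charges against the +1 overall charge gives an oxidation state of +1 for gold. Gold is a group-11 element; Au(I) is therefore d¹⁰. A d¹⁰ ion has no crystal-field stabilisation preference between square planar and tetrahedral, so four ligands adopt the sterically favoured tetrahedral geometry. → tetrahedral.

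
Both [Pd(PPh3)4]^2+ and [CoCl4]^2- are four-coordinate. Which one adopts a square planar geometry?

[Pd(PPh3)4]^2+

For [Pd(PPh3)4]^2+: Ligand charges: triphenylphosphine is neutral. With an overall charge of +2 the palladium centre must be in the +2 oxidation state. Group 10 minus oxidation state 2 gives a d⁸ configuration. A 4d d⁸ ion has a large crystal-field splitting; square planar leaves the high-energy d_{x²−y²} orbital empty and maximises CFSE. → square planar.
For [CoCl4]^2-: Ligand charges: each chloride is −1. With an overall charge of −2 the cobalt centre must be in the +2 oxidation state. Co sits in group 9, so the d-electron count is 9 − 2 = 7. For a high-spin 3d d⁷ ion with weak-field ligands the small Δₜ gives little square-planar CFSE advantage, so four ligands adopt the sterically favoured tetrahedral geometry. → tetrahedral.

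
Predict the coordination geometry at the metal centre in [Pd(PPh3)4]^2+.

Summing ligand charges against the +2 overall charge gives an oxidation state of +2 for palladium.
Palladium is a group-10 element; Pd(II) is therefore d⁸.
Coordination number: 4.
A 4d d⁸ ion has a large crystal-field splitting; square planar leaves the high-energy d_{x²−y²} orbital empty and maximises CFSE.

square planar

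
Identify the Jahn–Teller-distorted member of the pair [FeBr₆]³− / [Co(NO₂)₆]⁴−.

[FeBr₆]³−: Summing ligand charges against the −3 overall charge gives an oxidation state of +3 for iron. Group 8 minus oxidation state 3 gives a d⁵ configuration. Bromide is a weak-field ligand for a first-row metal, so the complex is high-spin. The d⁵ configuration leaves the e_g set evenly filled (or empty) — no strong Jahn–Teller driving force.
[Co(NO₂)₆]⁴−: Each nitro (N-bound nitrite) is −1; balancing the −4 overall charge requires Co(II). Cobalt is a group-9 element; Co(II) is therefore d⁷. Nitro (N-bound nitrite) is a strong-field ligand (high in the spectrochemical series) for a first-row metal, so the complex is low-spin. The t₂g⁶e_g¹ (low-spin) configuration has an unevenly filled e_g set; the Jahn–Teller theorem predicts a tetragonal distortion (typically axial elongation) to lift the degeneracy.

[Co(NO₂)₆]⁴−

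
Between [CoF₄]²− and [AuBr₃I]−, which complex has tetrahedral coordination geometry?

[CoF₄]²−

For [CoF₄]²−: Ligand charges: each fluoride is −1. With an overall charge of −2 the cobalt centre must be in the +2 oxidation state. Cobalt is a group-9 element; Co(II) is therefore d⁷. For a high-spin 3d d⁷ ion with weak-field ligands the small Δₜ gives little square-planar CFSE advantage, so four ligands adopt the sterically favoured tetrahedral geometry. → tetrahedral.
For [AuBr₃I]−: Summing ligand charges against the −1 overall charge gives an oxidation state of +3 for gold. Group 11 minus oxidation state 3 gives a d⁸ configuration. A 5d d⁸ ion has a large crystal-field splitting; square planar leaves the high-energy d_{x²−y²} orbital empty and maximises CFSE. → square planar.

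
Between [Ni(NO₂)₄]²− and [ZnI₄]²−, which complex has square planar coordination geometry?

For [Ni(NO₂)₄]²−: Summing ligand charges against the −2 overall charge gives an oxidation state of +2 for nickel. Nickel is a group-10 element; Ni(II) is therefore d⁸. Nitro (N-bound nitrite) is a strong-field ligand (high in the spectrochemical series). A 3d d⁸ ion with strong-field ligands gains enough CFSE to favour square planar over tetrahedral. → square planar.
For [ZnI₄]²−: Summing ligand charges against the −2 overall charge gives an oxidation state of +2 for zinc. Zinc is a group-12 element; Zn(II) is therefore d¹⁰. A d¹⁰ ion has no crystal-field stabilisation preference between square planar and tetrahedral, so four ligands adopt the sterically favoured tetrahedral geometry. → tetrahedral.

[Ni(NO₂)₄]²−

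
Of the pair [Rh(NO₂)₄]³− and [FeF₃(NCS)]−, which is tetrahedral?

For [Rh(NO₂)₄]³−: Ligand charges: each nitro (N-bound nitrite) is −1. With an overall charge of −3 the rhodium centre must be in the +1 oxidation state. Group 9 minus oxidation state 1 gives a d⁸ configuration. A 4d d⁸ ion has a large crystal-field splitting; square planar leaves the high-energy d_{x²−y²} orbital empty and maximises CFSE. → square planar.
For [FeF₃(NCS)]−: Each fluoride is −1; each isothiocyanate is −1; balancing the −1 overall charge requires Fe(III). Fe sits in group 8, so the d-electron count is 8 − 3 = 5. A high-spin d⁵ ion has zero CFSE in either geometry, so four ligands adopt the sterically favoured tetrahedral geometry. → tetrahedral.

[FeF₃(NCS)]−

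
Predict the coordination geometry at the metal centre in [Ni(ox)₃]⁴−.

Ligand charges: each oxalate is −2. With an overall charge of −4 the nickel centre must be in the +2 oxidation state.
Ni sits in group 10, so the d-electron count is 10 − 2 = 8.
Counting donor atoms: 3×oxalate (bidentate) → 6 donors. Coordination number = 6.
Six donors around a single metal centre give an octahedral coordination sphere.

octahedral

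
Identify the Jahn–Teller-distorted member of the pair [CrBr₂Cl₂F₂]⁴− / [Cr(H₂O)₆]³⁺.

[CrBr₂Cl₂F₂]⁴−: Ligand charges: each bromide is −1; each chloride is −1; each fluoride is −1. With an overall charge of −4 the chromium centre must be in the +2 oxidation state. Group 6 minus oxidation state 2 gives a d⁴ configuration. Bromide, chloride, and fluoride are weak-field ligands for a first-row metal, so the complex is high-spin. The t₂g³e_g¹ (high-spin) configuration has an unevenly filled e_g set; the Jahn–Teller theorem predicts a tetragonal distortion (typically axial elongation) to lift the degeneracy.
[Cr(H₂O)₆]³⁺: Ligand charges: water is neutral. With an overall charge of +3 the chromium centre must be in the +3 oxidation state. Group 6 minus oxidation state 3 gives a d³ configuration. The d³ configuration leaves the e_g set evenly filled (or empty) — no strong Jahn–Teller driving force.

[CrBr₂Cl₂F₂]⁴−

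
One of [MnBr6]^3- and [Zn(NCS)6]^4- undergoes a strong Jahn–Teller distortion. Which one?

[MnBr6]^3-: Summing ligand charges against the −3 overall charge gives an oxidation state of +3 for manganese. Group 7 minus oxidation state 3 gives a d⁴ configuration. Bromide is a weak-field ligand for a first-row metal, so the complex is high-spin. The t₂g³e_g¹ (high-spin) configuration has an unevenly filled e_g set; the Jahn–Teller theorem predicts a tetragonal distortion (typically axial elongation) to lift the degeneracy.
[Zn(NCS)6]^4-: Summing ligand charges against the −4 overall charge gives an oxidation state of +2 for zinc. Zinc is a group-12 element; Zn(II) is therefore d¹⁰. The d¹⁰ configuration leaves the e_g set evenly filled (or empty) — no strong Jahn–Teller driving force.

[MnBr6]^3-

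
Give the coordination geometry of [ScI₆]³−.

Ligand charges: each iodide is −1. With an overall charge of −3 the scandium centre must be in the +3 oxidation state.
Sc sits in group 3, so the d-electron count is 3 − 3 = 0.
With 6 monodentate ligands the coordination number is 6.
Six donors around a single metal centre give an octahedral coordination sphere.

octahedral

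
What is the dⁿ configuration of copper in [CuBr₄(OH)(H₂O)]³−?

Each bromide is −1; each hydroxide is −1; water is neutral; balancing the −3 overall charge requires Cu(II).
Copper is a group-11 element; Cu(II) is therefore d⁹.

d9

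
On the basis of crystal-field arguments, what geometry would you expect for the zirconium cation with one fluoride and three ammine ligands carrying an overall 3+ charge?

Summing ligand charges against the +3 overall charge gives an oxidation state of +4 for zirconium.
Group 4 minus oxidation state 4 gives a d⁰ configuration.
Coordination number: 4.
A d⁰ ion has no crystal-field stabilisation preference between square planar and tetrahedral, so four ligands adopt the sterically favoured tetrahedral geometry.

tetrahedral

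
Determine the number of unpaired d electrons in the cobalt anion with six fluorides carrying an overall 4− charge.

Summing ligand charges against the −4 overall charge gives an oxidation state of +2 for cobalt.
Co sits in group 9, so the d-electron count is 9 − 2 = 7.
The spin state decides the count: Fluoride is a weak-field ligand for a first-row metal, so the complex is high-spin.
An octahedral high-spin d⁷ ion is t₂g⁵e_g², giving 3 unpaired electrons.

3 unpaired electrons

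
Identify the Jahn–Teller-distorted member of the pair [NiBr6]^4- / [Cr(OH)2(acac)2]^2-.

[NiBr6]^4-: Ligand charges: each bromide is −1. With an overall charge of −4 the nickel centre must be in the +2 oxidation state. Ni sits in group 10, so the d-electron count is 10 − 2 = 8. The d⁸ configuration leaves the e_g set evenly filled (or empty) — no strong Jahn–Teller driving force.
[Cr(OH)2(acac)2]^2-: Each hydroxide is −1; each acetylacetonate is −1; balancing the −2 overall charge requires Cr(II). Chromium is a group-6 element; Cr(II) is therefore d⁴. Acetylacetonate and hydroxide are weak-field ligands for a first-row metal, so the complex is high-spin. The t₂g³e_g¹ (high-spin) configuration has an unevenly filled e_g set; the Jahn–Teller theorem predicts a tetragonal distortion (typically axial elongation) to lift the degeneracy.

[Cr(OH)2(acac)2]^2-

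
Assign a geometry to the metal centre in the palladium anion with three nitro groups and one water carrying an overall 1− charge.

Each nitro (N-bound nitrite) is −1; water is neutral; balancing the −1 overall charge requires Pd(II).
Group 10 minus oxidation state 2 gives a d⁸ configuration.
Coordination number: 4.
A 4d d⁸ ion has a large crystal-field splitting; square planar leaves the high-energy d_{x²−y²} orbital empty and maximises CFSE.

square planar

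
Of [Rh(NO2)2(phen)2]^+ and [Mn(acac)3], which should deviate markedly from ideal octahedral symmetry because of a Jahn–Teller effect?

[Rh(NO2)2(phen)2]^+: Summing ligand charges against the +1 overall charge gives an oxidation state of +3 for rhodium. Rh sits in group 9, so the d-electron count is 9 − 3 = 6. A 4d ion has a large Δₒ and is invariably low-spin. The d⁶ configuration leaves the e_g set evenly filled (or empty) — no strong Jahn–Teller driving force.
[Mn(acac)3]: Each acetylacetonate is −1; balancing the 0 overall charge requires Mn(III). Manganese is a group-7 element; Mn(III) is therefore d⁴. Acetylacetonate is a weak-field ligand for a first-row metal, so the complex is high-spin. The t₂g³e_g¹ (high-spin) configuration has an unevenly filled e_g set; the Jahn–Teller theorem predicts a tetragonal distortion (typically axial elongation) to lift the degeneracy.

[Mn(acac)3]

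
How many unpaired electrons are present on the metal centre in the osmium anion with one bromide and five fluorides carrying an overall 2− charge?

Ligand charges: each bromide is −1; each fluoride is −1. With an overall charge of −2 the osmium centre must be in the +4 oxidation state.
Os sits in group 8, so the d-electron count is 8 − 4 = 4.
The spin state decides the count: a 5d ion has a large Δₒ and is invariably low-spin.
An octahedral low-spin d⁴ ion is t₂g⁴e_g⁰, giving 2 unpaired electrons.

2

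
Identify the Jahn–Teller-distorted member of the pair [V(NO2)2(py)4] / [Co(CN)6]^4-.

[V(NO2)2(py)4]: Each nitro (N-bound nitrite) is −1; pyridine is neutral; balancing the 0 overall charge requires V(II). V sits in group 5, so the d-electron count is 5 − 2 = 3. The d³ configuration leaves the e_g set evenly filled (or empty) — no strong Jahn–Teller driving force.
[Co(CN)6]^4-: Summing ligand charges against the −4 overall charge gives an oxidation state of +2 for cobalt. Co sits in group 9, so the d-electron count is 9 − 2 = 7. Cyanide is a strong-field ligand (high in the spectrochemical series) for a first-row metal, so the complex is low-spin. The t₂g⁶e_g¹ (low-spin) configuration has an unevenly filled e_g set; the Jahn–Teller theorem predicts a tetragonal distortion (typically axial elongation) to lift the degeneracy.

[Co(CN)6]^4-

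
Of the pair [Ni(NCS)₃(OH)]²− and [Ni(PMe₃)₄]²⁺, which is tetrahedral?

For [Ni(NCS)₃(OH)]²−: Ligand charges: each isothiocyanate is −1; each hydroxide is −1. With an overall charge of −2 the nickel centre must be in the +2 oxidation state. Nickel is a group-10 element; Ni(II) is therefore d⁸. Hydroxide and isothiocyanate are weak-field ligands. With weak-field ligands the CFSE gain from square planar is small, so a 3d d⁸ ion takes the sterically preferred tetrahedral geometry. → tetrahedral.
For [Ni(PMe₃)₄]²⁺: Ligand charges: trimethylphosphine is neutral. With an overall charge of +2 the nickel centre must be in the +2 oxidation state. Group 10 minus oxidation state 2 gives a d⁸ configuration. Trimethylphosphine is a strong-field ligand (high in the spectrochemical series). A 3d d⁸ ion with strong-field ligands gains enough CFSE to favour square planar over tetrahedral. → square planar.

[Ni(NCS)₃(OH)]²−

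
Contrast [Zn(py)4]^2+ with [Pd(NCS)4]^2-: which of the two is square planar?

[Pd(NCS)4]^2-

For [Zn(py)4]^2+: Summing ligand charges against the +2 overall charge gives an oxidation state of +2 for zinc. Zinc is a group-12 element; Zn(II) is therefore d¹⁰. A d¹⁰ ion has no crystal-field stabilisation preference between square planar and tetrahedral, so four ligands adopt the sterically favoured tetrahedral geometry. → tetrahedral.
For [Pd(NCS)4]^2-: Summing ligand charges against the −2 overall charge gives an oxidation state of +2 for palladium. Pd sits in group 10, so the d-electron count is 10 − 2 = 8. A 4d d⁸ ion has a large crystal-field splitting; square planar leaves the high-energy d_{x²−y²} orbital empty and maximises CFSE. → square planar.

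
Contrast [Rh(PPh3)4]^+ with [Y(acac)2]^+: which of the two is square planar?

[Rh(PPh3)4]^+

For [Rh(PPh3)4]^+: Ligand charges: triphenylphosphine is neutral. With an overall charge of +1 the rhodium centre must be in the +1 oxidation state. Rh sits in group 9, so the d-electron count is 9 − 1 = 8. A 4d d⁸ ion has a large crystal-field splitting; square planar leaves the high-energy d_{x²−y²} orbital empty and maximises CFSE. → square planar.
For [Y(acac)2]^+: Summing ligand charges against the +1 overall charge gives an oxidation state of +3 for yttrium. Yttrium is a group-3 element; Y(III) is therefore d⁰. A d⁰ ion has no crystal-field stabilisation preference between square planar and tetrahedral, so four ligands adopt the sterically favoured tetrahedral geometry. → tetrahedral.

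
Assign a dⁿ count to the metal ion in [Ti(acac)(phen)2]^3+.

d0

Summing ligand charges against the +3 overall charge gives an oxidation state of +4 for titanium.
Titanium is a group-4 element; Ti(IV) is therefore d⁰.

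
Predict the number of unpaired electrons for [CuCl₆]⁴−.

1 unpaired electron

Summing ligand charges against the −4 overall charge gives an oxidation state of +2 for copper.
Copper is a group-11 element; Cu(II) is therefore d⁹.
In an octahedral field the d⁹ configuration is t₂g⁶e_g³ (only one arrangement possible), giving 1 unpaired electron.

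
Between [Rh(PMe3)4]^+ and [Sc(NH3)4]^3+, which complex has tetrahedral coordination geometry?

[Sc(NH3)4]^3+

For [Rh(PMe3)4]^+: Ligand charges: trimethylphosphine is neutral. With an overall charge of +1 the rhodium centre must be in the +1 oxidation state. Rh sits in group 9, so the d-electron count is 9 − 1 = 8. A 4d d⁸ ion has a large crystal-field splitting; square planar leaves the high-energy d_{x²−y²} orbital empty and maximises CFSE. → square planar.
For [Sc(NH3)4]^3+: Summing ligand charges against the +3 overall charge gives an oxidation state of +3 for scandium. Scandium is a group-3 element; Sc(III) is therefore d⁰. A d⁰ ion has no crystal-field stabilisation preference between square planar and tetrahedral, so four ligands adopt the sterically favoured tetrahedral geometry. → tetrahedral.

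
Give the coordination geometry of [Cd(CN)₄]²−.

Summing ligand charges against the −2 overall charge gives an oxidation state of +2 for cadmium.
Cd sits in group 12, so the d-electron count is 12 − 2 = 10.
With 4 monodentate ligands the coordination number is 4.
A d¹⁰ ion has no crystal-field stabilisation preference between square planar and tetrahedral, so four ligands adopt the sterically favoured tetrahedral geometry.

tetrahedral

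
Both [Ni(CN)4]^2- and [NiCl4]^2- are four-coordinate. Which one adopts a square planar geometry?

For [Ni(CN)4]^2-: Each cyanide is −1; balancing the −2 overall charge requires Ni(II). Ni sits in group 10, so the d-electron count is 10 − 2 = 8. Cyanide is a strong-field ligand (high in the spectrochemical series). A 3d d⁸ ion with strong-field ligands gains enough CFSE to favour square planar over tetrahedral. → square planar.
For [NiCl4]^2-: Each chloride is −1; balancing the −2 overall charge requires Ni(II). Ni sits in group 10, so the d-electron count is 10 − 2 = 8. Chloride is a weak-field ligand. With weak-field ligands the CFSE gain from square planar is small, so a 3d d⁸ ion takes the sterically preferred tetrahedral geometry. → tetrahedral.

[Ni(CN)4]^2-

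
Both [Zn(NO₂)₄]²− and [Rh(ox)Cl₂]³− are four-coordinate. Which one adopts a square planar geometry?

[Rh(ox)Cl₂]³−

For [Zn(NO₂)₄]²−: Summing ligand charges against the −2 overall charge gives an oxidation state of +2 for zinc. Zinc is a group-12 element; Zn(II) is therefore d¹⁰. A d¹⁰ ion has no crystal-field stabilisation preference between square planar and tetrahedral, so four ligands adopt the sterically favoured tetrahedral geometry. → tetrahedral.
For [Rh(ox)Cl₂]³−: Ligand charges: each oxalate is −2; each chloride is −1. With an overall charge of −3 the rhodium centre must be in the +1 oxidation state. Rhodium is a group-9 element; Rh(I) is therefore d⁸. A 4d d⁸ ion has a large crystal-field splitting; square planar leaves the high-energy d_{x²−y²} orbital empty and maximises CFSE. → square planar.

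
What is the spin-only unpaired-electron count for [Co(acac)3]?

Summing ligand charges against the 0 overall charge gives an oxidation state of +3 for cobalt.
Co sits in group 9, so the d-electron count is 9 − 3 = 6.
Counting donor atoms: 3×acetylacetonate (bidentate) → 6 donors. Coordination number = 6.
The spin state decides the count: Co(III) has an exceptionally large octahedral splitting and is low-spin with essentially every ligand except fluoride.
An octahedral low-spin d⁶ ion is t₂g⁶e_g⁰, giving 0 unpaired electrons.

0 unpaired electrons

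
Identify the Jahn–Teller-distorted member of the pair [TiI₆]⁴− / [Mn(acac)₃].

[TiI₆]⁴−: Each iodide is −1; balancing the −4 overall charge requires Ti(II). Ti sits in group 4, so the d-electron count is 4 − 2 = 2. The d² configuration leaves the e_g set evenly filled (or empty) — no strong Jahn–Teller driving force.
[Mn(acac)₃]: Ligand charges: each acetylacetonate is −1. With an overall charge of 0 the manganese centre must be in the +3 oxidation state. Manganese is a group-7 element; Mn(III) is therefore d⁴. Acetylacetonate is a weak-field ligand for a first-row metal, so the complex is high-spin. The t₂g³e_g¹ (high-spin) configuration has an unevenly filled e_g set; the Jahn–Teller theorem predicts a tetragonal distortion (typically axial elongation) to lift the degeneracy.

[Mn(acac)₃]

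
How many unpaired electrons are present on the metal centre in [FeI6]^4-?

4

Each iodide is −1; balancing the −4 overall charge requires Fe(II).
Iron is a group-8 element; Fe(II) is therefore d⁶.
The spin state decides the count: Iodide is a weak-field ligand for a first-row metal, so the complex is high-spin.
An octahedral high-spin d⁶ ion is t₂g⁴e_g², giving 4 unpaired electrons.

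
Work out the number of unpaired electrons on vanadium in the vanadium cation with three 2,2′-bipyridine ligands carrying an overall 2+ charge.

3 unpaired electrons

Ligand charges: 2,2′-bipyridine is neutral. With an overall charge of +2 the vanadium centre must be in the +2 oxidation state.
V sits in group 5, so the d-electron count is 5 − 2 = 3.
Counting donor atoms: 3×2,2′-bipyridine (bidentate) → 6 donors. Coordination number = 6.
In an octahedral field the d³ configuration is t₂g³e_g⁰ (only one arrangement possible), giving 3 unpaired electrons.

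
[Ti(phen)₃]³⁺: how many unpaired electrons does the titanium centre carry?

1 unpaired electron

Ligand charges: 1,10-phenanthroline is neutral. With an overall charge of +3 the titanium centre must be in the +3 oxidation state.
Ti sits in group 4, so the d-electron count is 4 − 3 = 1.
Counting donor atoms: 3×1,10-phenanthroline (bidentate) → 6 donors. Coordination number = 6.
In an octahedral field the d¹ configuration is t₂g¹e_g⁰ (only one arrangement possible), giving 1 unpaired electron.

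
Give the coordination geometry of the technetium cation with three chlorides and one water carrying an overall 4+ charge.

Summing ligand charges against the +4 overall charge gives an oxidation state of +7 for technetium.
Group 7 minus oxidation state 7 gives a d⁰ configuration.
With 4 monodentate ligands the coordination number is 4.
A d⁰ ion has no crystal-field stabilisation preference between square planar and tetrahedral, so four ligands adopt the sterically favoured tetrahedral geometry.

tetrahedral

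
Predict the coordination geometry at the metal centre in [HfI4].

tetrahedral

Each iodide is −1; balancing the 0 overall charge requires Hf(IV).
Hf sits in group 4, so the d-electron count is 4 − 4 = 0.
Coordination number: 4.
A d⁰ ion has no crystal-field stabilisation preference between square planar and tetrahedral, so four ligands adopt the sterically favoured tetrahedral geometry.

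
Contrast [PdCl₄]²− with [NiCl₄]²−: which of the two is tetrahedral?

[NiCl₄]²−

For [PdCl₄]²−: Each chloride is −1; balancing the −2 overall charge requires Pd(II). Pd sits in group 10, so the d-electron count is 10 − 2 = 8. A 4d d⁸ ion has a large crystal-field splitting; square planar leaves the high-energy d_{x²−y²} orbital empty and maximises CFSE. → square planar.
For [NiCl₄]²−: Ligand charges: each chloride is −1. With an overall charge of −2 the nickel centre must be in the +2 oxidation state. Ni sits in group 10, so the d-electron count is 10 − 2 = 8. Chloride is a weak-field ligand. With weak-field ligands the CFSE gain from square planar is small, so a 3d d⁸ ion takes the sterically preferred tetrahedral geometry. → tetrahedral.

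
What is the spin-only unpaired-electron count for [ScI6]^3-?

0

Summing ligand charges against the −3 overall charge gives an oxidation state of +3 for scandium.
Scandium is a group-3 element; Sc(III) is therefore d⁰.
In an octahedral field the d⁰ configuration is t₂g⁰e_g⁰, giving 0 unpaired electrons.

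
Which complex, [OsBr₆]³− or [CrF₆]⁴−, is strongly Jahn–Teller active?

[OsBr₆]³−: Ligand charges: each bromide is −1. With an overall charge of −3 the osmium centre must be in the +3 oxidation state. Group 8 minus oxidation state 3 gives a d⁵ configuration. A 5d ion has a large Δₒ and is invariably low-spin. The d⁵ configuration leaves the e_g set evenly filled (or empty) — no strong Jahn–Teller driving force.
[CrF₆]⁴−: Ligand charges: each fluoride is −1. With an overall charge of −4 the chromium centre must be in the +2 oxidation state. Chromium is a group-6 element; Cr(II) is therefore d⁴. Fluoride is a weak-field ligand for a first-row metal, so the complex is high-spin. The t₂g³e_g¹ (high-spin) configuration has an unevenly filled e_g set; the Jahn–Teller theorem predicts a tetragonal distortion (typically axial elongation) to lift the degeneracy.

[CrF₆]⁴−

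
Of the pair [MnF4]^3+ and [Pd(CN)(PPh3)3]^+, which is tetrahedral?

For [MnF4]^3+: Summing ligand charges against the +3 overall charge gives an oxidation state of +7 for manganese. Manganese is a group-7 element; Mn(VII) is therefore d⁰. A d⁰ ion has no crystal-field stabilisation preference between square planar and tetrahedral, so four ligands adopt the sterically favoured tetrahedral geometry. → tetrahedral.
For [Pd(CN)(PPh3)3]^+: Summing ligand charges against the +1 overall charge gives an oxidation state of +2 for palladium. Group 10 minus oxidation state 2 gives a d⁸ configuration. A 4d d⁸ ion has a large crystal-field splitting; square planar leaves the high-energy d_{x²−y²} orbital empty and maximises CFSE. → square planar.

[MnF4]^3+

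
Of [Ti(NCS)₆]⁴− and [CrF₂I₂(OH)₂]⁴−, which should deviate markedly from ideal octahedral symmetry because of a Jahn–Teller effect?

[Ti(NCS)₆]⁴−: Ligand charges: each isothiocyanate is −1. With an overall charge of −4 the titanium centre must be in the +2 oxidation state. Titanium is a group-4 element; Ti(II) is therefore d². The d² configuration leaves the e_g set evenly filled (or empty) — no strong Jahn–Teller driving force.
[CrF₂I₂(OH)₂]⁴−: Summing ligand charges against the −4 overall charge gives an oxidation state of +2 for chromium. Cr sits in group 6, so the d-electron count is 6 − 2 = 4. Fluoride, hydroxide, and iodide are weak-field ligands for a first-row metal, so the complex is high-spin. The t₂g³e_g¹ (high-spin) configuration has an unevenly filled e_g set; the Jahn–Teller theorem predicts a tetragonal distortion (typically axial elongation) to lift the degeneracy.

[CrF₂I₂(OH)₂]⁴−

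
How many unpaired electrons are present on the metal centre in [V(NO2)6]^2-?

1 unpaired electron

Summing ligand charges against the −2 overall charge gives an oxidation state of +4 for vanadium.
Vanadium is a group-5 element; V(IV) is therefore d¹.
In an octahedral field the d¹ configuration is t₂g¹e_g⁰ (only one arrangement possible), giving 1 unpaired electron.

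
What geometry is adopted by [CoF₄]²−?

Summing ligand charges against the −2 overall charge gives an oxidation state of +2 for cobalt.
Cobalt is a group-9 element; Co(II) is therefore d⁷.
Coordination number: 4.
Fluoride is a weak-field ligand.
For a high-spin 3d d⁷ ion with weak-field ligands the small Δₜ gives little square-planar CFSE advantage, so four ligands adopt the sterically favoured tetrahedral geometry.

tetrahedral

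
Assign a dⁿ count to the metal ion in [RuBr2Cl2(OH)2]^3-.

d⁵

Summing ligand charges against the −3 overall charge gives an oxidation state of +3 for ruthenium.
Group 8 minus oxidation state 3 gives a d⁵ configuration.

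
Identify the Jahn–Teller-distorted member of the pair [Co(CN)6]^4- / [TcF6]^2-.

[Co(CN)6]^4-: Ligand charges: each cyanide is −1. With an overall charge of −4 the cobalt centre must be in the +2 oxidation state. Group 9 minus oxidation state 2 gives a d⁷ configuration. Cyanide is a strong-field ligand (high in the spectrochemical series) for a first-row metal, so the complex is low-spin. The t₂g⁶e_g¹ (low-spin) configuration has an unevenly filled e_g set; the Jahn–Teller theorem predicts a tetragonal distortion (typically axial elongation) to lift the degeneracy.
[TcF6]^2-: Ligand charges: each fluoride is −1. With an overall charge of −2 the technetium centre must be in the +4 oxidation state. Tc sits in group 7, so the d-electron count is 7 − 4 = 3. The d³ configuration leaves the e_g set evenly filled (or empty) — no strong Jahn–Teller driving force.

[Co(CN)6]^4-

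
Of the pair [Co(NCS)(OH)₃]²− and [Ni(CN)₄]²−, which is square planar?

[Ni(CN)₄]²−

For [Co(NCS)(OH)₃]²−: Ligand charges: each isothiocyanate is −1; each hydroxide is −1. With an overall charge of −2 the cobalt centre must be in the +2 oxidation state. Group 9 minus oxidation state 2 gives a d⁷ configuration. For a high-spin 3d d⁷ ion with weak-field ligands the small Δₜ gives little square-planar CFSE advantage, so four ligands adopt the sterically favoured tetrahedral geometry. → tetrahedral.
For [Ni(CN)₄]²−: Ligand charges: each cyanide is −1. With an overall charge of −2 the nickel centre must be in the +2 oxidation state. Ni sits in group 10, so the d-electron count is 10 − 2 = 8. Cyanide is a strong-field ligand (high in the spectrochemical series). A 3d d⁸ ion with strong-field ligands gains enough CFSE to favour square planar over tetrahedral. → square planar.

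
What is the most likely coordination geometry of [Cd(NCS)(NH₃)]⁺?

linear

Summing ligand charges against the +1 overall charge gives an oxidation state of +2 for cadmium.
Group 12 minus oxidation state 2 gives a d¹⁰ configuration.
With 2 monodentate ligands the coordination number is 2.
A d¹⁰ ion with only two ligands adopts a linear arrangement (sp hybridisation; no CFSE preference).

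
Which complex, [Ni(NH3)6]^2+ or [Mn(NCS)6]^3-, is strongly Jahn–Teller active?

[Mn(NCS)6]^3-

[Ni(NH3)6]^2+: Ligand charges: ammonia is neutral. With an overall charge of +2 the nickel centre must be in the +2 oxidation state. Ni sits in group 10, so the d-electron count is 10 − 2 = 8. The d⁸ configuration leaves the e_g set evenly filled (or empty) — no strong Jahn–Teller driving force.
[Mn(NCS)6]^3-: Each isothiocyanate is −1; balancing the −3 overall charge requires Mn(III). Manganese is a group-7 element; Mn(III) is therefore d⁴. Isothiocyanate is a weak-field ligand for a first-row metal, so the complex is high-spin. The t₂g³e_g¹ (high-spin) configuration has an unevenly filled e_g set; the Jahn–Teller theorem predicts a tetragonal distortion (typically axial elongation) to lift the degeneracy.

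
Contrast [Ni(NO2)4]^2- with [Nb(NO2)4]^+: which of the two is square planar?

For [Ni(NO2)4]^2-: Summing ligand charges against the −2 overall charge gives an oxidation state of +2 for nickel. Ni sits in group 10, so the d-electron count is 10 − 2 = 8. Nitro (N-bound nitrite) is a strong-field ligand (high in the spectrochemical series). A 3d d⁸ ion with strong-field ligands gains enough CFSE to favour square planar over tetrahedral. → square planar.
For [Nb(NO2)4]^+: Ligand charges: each nitro (N-bound nitrite) is −1. With an overall charge of +1 the niobium centre must be in the +5 oxidation state. Nb sits in group 5, so the d-electron count is 5 − 5 = 0. A d⁰ ion has no crystal-field stabilisation preference between square planar and tetrahedral, so four ligands adopt the sterically favoured tetrahedral geometry. → tetrahedral.

[Ni(NO2)4]^2-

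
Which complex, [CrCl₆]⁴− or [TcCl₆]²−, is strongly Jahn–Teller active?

[CrCl₆]⁴−: Ligand charges: each chloride is −1. With an overall charge of −4 the chromium centre must be in the +2 oxidation state. Chromium is a group-6 element; Cr(II) is therefore d⁴. Chloride is a weak-field ligand for a first-row metal, so the complex is high-spin. The t₂g³e_g¹ (high-spin) configuration has an unevenly filled e_g set; the Jahn–Teller theorem predicts a tetragonal distortion (typically axial elongation) to lift the degeneracy.
[TcCl₆]²−: Summing ligand charges against the −2 overall charge gives an oxidation state of +4 for technetium. Tc sits in group 7, so the d-electron count is 7 − 4 = 3. The d³ configuration leaves the e_g set evenly filled (or empty) — no strong Jahn–Teller driving force.

[CrCl₆]⁴−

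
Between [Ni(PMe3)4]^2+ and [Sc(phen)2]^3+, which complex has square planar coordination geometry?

[Ni(PMe3)4]^2+

For [Ni(PMe3)4]^2+: Trimethylphosphine is neutral; balancing the +2 overall charge requires Ni(II). Nickel is a group-10 element; Ni(II) is therefore d⁸. Trimethylphosphine is a strong-field ligand (high in the spectrochemical series). A 3d d⁸ ion with strong-field ligands gains enough CFSE to favour square planar over tetrahedral. → square planar.
For [Sc(phen)2]^3+: Summing ligand charges against the +3 overall charge gives an oxidation state of +3 for scandium. Sc sits in group 3, so the d-electron count is 3 − 3 = 0. A d⁰ ion has no crystal-field stabilisation preference between square planar and tetrahedral, so four ligands adopt the sterically favoured tetrahedral geometry. → tetrahedral.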